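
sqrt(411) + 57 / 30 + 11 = 129 / 10 + sqrt(411) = 33.17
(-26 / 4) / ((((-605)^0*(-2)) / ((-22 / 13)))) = -11 / 2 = -5.50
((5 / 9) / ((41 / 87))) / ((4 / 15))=725 / 164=4.42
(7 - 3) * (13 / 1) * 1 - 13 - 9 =30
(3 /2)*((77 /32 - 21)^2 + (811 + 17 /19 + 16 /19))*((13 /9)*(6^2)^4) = 640808668773 /152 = 4215846505.09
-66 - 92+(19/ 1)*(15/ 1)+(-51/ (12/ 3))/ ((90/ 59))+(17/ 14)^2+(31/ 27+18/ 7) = 6553387/ 52920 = 123.84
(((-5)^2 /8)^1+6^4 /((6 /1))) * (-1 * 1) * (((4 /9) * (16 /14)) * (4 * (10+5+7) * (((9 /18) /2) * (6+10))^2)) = -9872896 /63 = -156712.63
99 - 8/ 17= 1675/ 17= 98.53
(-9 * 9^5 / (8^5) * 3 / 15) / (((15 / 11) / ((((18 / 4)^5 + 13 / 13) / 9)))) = -12791804553 / 26214400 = -487.97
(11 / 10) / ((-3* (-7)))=0.05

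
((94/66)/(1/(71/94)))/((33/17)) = 1207/2178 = 0.55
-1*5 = -5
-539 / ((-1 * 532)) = 77 / 76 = 1.01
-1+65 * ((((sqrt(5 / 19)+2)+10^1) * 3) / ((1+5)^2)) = 65 * sqrt(95) / 228+64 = 66.78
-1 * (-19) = 19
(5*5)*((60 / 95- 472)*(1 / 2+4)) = -1007550 / 19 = -53028.95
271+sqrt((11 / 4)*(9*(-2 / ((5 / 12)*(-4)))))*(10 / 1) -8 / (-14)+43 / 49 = 3*sqrt(330)+13350 / 49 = 326.95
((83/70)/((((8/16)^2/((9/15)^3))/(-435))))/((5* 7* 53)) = -389934/1623125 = -0.24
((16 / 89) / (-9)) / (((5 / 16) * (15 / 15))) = -256 / 4005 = -0.06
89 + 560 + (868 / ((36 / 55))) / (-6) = 23111 / 54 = 427.98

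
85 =85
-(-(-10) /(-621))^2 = -100 /385641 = -0.00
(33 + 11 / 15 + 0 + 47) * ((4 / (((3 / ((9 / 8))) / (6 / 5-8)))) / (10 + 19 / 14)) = -288218 / 3975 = -72.51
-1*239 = -239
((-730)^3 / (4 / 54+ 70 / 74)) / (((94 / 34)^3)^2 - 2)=-857858.46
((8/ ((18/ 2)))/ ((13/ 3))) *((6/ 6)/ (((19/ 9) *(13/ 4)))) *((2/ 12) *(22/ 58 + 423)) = 196448/ 93119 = 2.11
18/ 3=6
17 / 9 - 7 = -46 / 9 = -5.11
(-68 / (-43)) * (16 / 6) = 544 / 129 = 4.22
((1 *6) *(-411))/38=-1233/19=-64.89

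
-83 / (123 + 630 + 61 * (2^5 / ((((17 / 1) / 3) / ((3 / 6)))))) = -1411 / 15729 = -0.09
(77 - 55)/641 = 0.03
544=544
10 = 10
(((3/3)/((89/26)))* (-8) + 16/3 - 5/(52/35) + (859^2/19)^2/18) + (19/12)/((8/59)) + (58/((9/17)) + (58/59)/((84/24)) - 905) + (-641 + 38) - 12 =4162639472068342787/49680173088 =83788747.37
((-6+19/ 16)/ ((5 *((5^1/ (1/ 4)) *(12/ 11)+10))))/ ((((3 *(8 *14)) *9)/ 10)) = -121/ 1209600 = -0.00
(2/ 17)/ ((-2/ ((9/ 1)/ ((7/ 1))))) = -9/ 119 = -0.08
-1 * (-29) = 29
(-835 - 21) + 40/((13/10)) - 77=-11729/13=-902.23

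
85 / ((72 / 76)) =1615 / 18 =89.72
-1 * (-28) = 28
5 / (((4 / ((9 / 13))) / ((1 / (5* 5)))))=9 / 260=0.03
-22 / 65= -0.34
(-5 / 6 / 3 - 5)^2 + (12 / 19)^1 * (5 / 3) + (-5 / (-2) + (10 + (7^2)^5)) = 1738917887749 / 6156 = 282475290.41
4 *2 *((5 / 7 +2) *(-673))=-102296 / 7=-14613.71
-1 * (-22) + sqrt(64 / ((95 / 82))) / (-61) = 22 - 8 * sqrt(7790) / 5795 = 21.88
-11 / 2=-5.50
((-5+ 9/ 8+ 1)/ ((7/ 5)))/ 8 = -115/ 448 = -0.26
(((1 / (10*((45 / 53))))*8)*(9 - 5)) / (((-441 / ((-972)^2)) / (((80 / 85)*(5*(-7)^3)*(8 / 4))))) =2215600128 / 85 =26065883.86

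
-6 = -6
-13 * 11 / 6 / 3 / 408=-143 / 7344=-0.02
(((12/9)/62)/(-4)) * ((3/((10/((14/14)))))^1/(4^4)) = -1/158720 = -0.00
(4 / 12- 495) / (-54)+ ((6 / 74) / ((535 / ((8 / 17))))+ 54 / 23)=7214926312 / 626927445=11.51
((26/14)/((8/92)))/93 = 299/1302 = 0.23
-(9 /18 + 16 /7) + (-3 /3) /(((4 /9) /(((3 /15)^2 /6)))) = -3921 /1400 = -2.80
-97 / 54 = -1.80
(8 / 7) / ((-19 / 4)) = -32 / 133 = -0.24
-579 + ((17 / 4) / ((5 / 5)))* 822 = 5829 / 2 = 2914.50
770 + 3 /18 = 4621 /6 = 770.17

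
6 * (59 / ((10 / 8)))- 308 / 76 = 26519 / 95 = 279.15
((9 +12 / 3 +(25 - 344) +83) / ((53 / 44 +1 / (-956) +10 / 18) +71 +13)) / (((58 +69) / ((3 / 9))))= -1758801 / 257701415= -0.01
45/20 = 9/4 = 2.25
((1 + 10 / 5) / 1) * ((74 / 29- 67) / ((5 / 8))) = -44856 / 145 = -309.35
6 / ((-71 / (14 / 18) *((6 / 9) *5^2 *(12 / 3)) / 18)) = -63 / 3550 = -0.02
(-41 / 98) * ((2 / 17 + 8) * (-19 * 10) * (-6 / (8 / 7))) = -806265 / 238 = -3387.67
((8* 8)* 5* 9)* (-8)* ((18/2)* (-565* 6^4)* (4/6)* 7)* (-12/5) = -1700577607680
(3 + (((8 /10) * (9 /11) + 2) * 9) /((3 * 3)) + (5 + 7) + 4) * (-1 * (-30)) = 7146 /11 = 649.64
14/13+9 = 131/13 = 10.08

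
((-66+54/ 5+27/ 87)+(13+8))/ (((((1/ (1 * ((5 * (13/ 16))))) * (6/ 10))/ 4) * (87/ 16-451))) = 2.06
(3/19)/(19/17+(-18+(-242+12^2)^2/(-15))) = -765/3183887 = -0.00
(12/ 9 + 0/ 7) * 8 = 10.67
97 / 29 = 3.34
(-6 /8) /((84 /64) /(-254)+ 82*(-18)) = 1016 /1999495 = 0.00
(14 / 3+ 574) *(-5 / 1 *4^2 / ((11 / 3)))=-12625.45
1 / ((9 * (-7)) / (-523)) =523 / 63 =8.30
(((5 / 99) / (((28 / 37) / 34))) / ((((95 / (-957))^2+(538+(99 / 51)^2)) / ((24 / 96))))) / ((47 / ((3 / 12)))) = 8408280155 / 1509694165098112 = 0.00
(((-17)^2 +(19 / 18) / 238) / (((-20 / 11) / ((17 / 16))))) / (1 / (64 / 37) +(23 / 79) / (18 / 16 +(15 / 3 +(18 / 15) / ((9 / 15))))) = -13986759215 / 50846292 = -275.08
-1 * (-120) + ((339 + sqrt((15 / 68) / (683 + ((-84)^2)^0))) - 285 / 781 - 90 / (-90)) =sqrt(4845) / 3876 + 358975 / 781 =459.65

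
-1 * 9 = -9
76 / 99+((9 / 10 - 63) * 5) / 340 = -9799 / 67320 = -0.15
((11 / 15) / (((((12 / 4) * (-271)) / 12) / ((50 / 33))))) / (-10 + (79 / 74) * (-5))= 592 / 553653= 0.00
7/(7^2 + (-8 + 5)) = 7/46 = 0.15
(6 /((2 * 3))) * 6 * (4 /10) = 12 /5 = 2.40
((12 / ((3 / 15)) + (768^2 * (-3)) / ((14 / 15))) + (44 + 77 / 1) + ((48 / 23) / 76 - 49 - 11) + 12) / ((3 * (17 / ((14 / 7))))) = -11598075098 / 156009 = -74342.35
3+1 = 4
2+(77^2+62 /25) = 148337 /25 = 5933.48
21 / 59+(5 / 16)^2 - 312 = -4705597 / 15104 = -311.55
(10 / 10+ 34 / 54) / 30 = 0.05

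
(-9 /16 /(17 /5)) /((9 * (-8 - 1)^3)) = 5 /198288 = 0.00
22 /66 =1 /3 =0.33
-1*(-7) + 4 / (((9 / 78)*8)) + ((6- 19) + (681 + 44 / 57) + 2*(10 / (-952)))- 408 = 1230365 / 4522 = 272.08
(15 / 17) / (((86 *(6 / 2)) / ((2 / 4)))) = 5 / 2924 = 0.00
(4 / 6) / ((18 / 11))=11 / 27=0.41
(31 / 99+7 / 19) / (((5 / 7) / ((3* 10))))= 17948 / 627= 28.63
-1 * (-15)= 15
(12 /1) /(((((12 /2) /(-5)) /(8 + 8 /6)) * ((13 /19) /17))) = -90440 /39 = -2318.97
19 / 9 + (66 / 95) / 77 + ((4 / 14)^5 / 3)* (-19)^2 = 33758609 / 14369985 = 2.35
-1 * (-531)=531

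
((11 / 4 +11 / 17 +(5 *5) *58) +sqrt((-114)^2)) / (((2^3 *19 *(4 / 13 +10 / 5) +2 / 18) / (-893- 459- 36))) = -4327163217 / 697901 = -6200.25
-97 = -97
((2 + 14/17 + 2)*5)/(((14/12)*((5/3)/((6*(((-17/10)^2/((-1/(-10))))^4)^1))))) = 454244911011/8750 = 51913704.12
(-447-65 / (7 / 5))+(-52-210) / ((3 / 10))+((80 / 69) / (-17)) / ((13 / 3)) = -145893946 / 106743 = -1366.78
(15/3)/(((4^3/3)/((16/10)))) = 0.38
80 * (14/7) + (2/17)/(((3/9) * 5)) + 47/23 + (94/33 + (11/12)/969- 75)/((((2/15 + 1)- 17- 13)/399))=43183463391/37246660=1159.39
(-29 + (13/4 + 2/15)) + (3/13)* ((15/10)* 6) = -18361/780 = -23.54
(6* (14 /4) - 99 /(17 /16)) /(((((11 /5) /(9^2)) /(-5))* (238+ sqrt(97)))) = 3865050 /69113 - 276075* sqrt(97) /1174921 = 53.61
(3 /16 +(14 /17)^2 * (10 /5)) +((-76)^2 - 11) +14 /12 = 80009681 /13872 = 5767.71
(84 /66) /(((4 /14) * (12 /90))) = 735 /22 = 33.41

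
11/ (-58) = -11/ 58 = -0.19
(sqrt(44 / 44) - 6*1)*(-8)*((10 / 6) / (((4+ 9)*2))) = 100 / 39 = 2.56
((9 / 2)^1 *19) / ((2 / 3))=513 / 4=128.25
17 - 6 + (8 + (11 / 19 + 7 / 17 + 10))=9687 / 323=29.99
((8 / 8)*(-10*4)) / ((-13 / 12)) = 480 / 13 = 36.92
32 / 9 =3.56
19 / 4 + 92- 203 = -425 / 4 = -106.25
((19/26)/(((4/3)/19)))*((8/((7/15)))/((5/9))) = 29241/91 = 321.33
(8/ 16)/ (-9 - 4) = -0.04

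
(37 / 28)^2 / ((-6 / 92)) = -31487 / 1176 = -26.77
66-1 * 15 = 51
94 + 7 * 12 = 178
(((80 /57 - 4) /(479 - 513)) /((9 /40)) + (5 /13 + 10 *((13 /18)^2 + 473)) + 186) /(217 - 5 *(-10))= 3348090673 /181623546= 18.43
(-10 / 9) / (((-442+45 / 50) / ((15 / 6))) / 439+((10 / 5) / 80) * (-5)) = 878000 / 416367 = 2.11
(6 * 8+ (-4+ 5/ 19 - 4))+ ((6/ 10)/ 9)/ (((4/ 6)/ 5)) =1549/ 38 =40.76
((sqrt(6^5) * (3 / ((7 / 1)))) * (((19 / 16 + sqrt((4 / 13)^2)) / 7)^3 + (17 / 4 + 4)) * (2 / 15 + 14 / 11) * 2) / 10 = 6654130131843 * sqrt(6) / 185679894400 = 87.78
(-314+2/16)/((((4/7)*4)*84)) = -837/512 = -1.63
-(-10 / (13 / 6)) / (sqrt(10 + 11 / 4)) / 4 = 10 * sqrt(51) / 221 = 0.32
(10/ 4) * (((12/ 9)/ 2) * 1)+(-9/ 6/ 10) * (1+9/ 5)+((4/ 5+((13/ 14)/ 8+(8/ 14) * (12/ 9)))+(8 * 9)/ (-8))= -6.08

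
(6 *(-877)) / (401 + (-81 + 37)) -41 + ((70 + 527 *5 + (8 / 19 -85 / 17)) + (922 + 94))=8276801 / 2261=3660.68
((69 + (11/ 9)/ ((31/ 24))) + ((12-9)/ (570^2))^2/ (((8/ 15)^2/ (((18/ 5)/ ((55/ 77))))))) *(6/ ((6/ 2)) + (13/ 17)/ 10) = 95760496342868227/ 659320003200000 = 145.24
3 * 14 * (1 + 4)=210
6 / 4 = 3 / 2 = 1.50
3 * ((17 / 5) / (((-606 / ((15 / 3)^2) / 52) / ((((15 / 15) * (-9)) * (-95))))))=-1889550 / 101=-18708.42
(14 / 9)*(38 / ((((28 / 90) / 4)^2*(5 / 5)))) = 68400 / 7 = 9771.43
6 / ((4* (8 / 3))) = 9 / 16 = 0.56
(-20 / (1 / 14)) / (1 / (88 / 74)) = -12320 / 37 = -332.97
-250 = -250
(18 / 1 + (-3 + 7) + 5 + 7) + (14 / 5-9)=139 / 5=27.80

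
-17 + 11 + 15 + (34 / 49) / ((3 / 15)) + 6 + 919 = 45936 / 49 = 937.47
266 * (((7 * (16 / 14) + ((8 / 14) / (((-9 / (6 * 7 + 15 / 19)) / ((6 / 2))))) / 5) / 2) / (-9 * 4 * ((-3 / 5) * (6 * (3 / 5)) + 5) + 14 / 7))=-10590 / 1253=-8.45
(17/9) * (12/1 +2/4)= 425/18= 23.61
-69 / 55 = -1.25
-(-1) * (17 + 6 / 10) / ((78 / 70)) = 616 / 39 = 15.79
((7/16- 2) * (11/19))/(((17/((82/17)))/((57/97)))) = -33825/224264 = -0.15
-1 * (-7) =7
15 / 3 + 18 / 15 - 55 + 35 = -69 / 5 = -13.80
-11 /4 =-2.75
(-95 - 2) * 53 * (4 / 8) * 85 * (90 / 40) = -3932865 / 8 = -491608.12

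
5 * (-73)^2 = 26645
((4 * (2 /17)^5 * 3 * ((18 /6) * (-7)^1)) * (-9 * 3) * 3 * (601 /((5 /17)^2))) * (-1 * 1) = -392563584 /122825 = -3196.12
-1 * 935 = -935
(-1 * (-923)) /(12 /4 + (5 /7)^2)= 45227 /172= 262.95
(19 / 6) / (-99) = -19 / 594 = -0.03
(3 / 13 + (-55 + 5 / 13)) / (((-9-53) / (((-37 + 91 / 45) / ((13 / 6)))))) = -1112818 / 78585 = -14.16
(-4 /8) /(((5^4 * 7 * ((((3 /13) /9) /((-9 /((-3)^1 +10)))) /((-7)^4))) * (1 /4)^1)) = 34398 /625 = 55.04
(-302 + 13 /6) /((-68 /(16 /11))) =3598 /561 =6.41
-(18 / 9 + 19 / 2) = -23 / 2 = -11.50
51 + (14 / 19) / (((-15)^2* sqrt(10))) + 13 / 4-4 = 50.25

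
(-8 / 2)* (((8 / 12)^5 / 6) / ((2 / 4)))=-128 / 729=-0.18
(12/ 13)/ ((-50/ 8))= -48/ 325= -0.15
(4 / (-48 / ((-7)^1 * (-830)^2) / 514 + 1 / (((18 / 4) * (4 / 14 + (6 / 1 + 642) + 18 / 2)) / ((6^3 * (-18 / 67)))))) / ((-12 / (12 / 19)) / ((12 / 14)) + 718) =-15281795208148 / 52155958531811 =-0.29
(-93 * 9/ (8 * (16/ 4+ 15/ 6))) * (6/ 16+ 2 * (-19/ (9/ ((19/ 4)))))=10137/ 32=316.78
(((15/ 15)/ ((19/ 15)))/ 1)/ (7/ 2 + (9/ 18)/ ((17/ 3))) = 255/ 1159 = 0.22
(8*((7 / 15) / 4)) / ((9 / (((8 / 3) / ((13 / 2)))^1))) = 224 / 5265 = 0.04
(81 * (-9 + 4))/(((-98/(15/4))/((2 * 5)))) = 30375/196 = 154.97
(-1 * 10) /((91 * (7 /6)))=-60 /637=-0.09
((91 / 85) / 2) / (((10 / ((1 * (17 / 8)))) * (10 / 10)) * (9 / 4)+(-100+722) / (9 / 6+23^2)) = 13793 / 303040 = 0.05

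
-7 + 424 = 417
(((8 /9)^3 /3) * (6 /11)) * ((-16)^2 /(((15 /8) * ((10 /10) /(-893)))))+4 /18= -1872730006 /120285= -15569.11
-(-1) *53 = 53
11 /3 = 3.67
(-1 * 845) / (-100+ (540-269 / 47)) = -39715 / 20411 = -1.95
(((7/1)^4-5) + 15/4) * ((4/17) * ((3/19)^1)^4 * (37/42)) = 9589401/31016398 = 0.31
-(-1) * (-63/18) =-7/2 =-3.50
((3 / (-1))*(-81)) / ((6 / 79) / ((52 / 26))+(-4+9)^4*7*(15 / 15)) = 19197 / 345628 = 0.06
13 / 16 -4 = -51 / 16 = -3.19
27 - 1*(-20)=47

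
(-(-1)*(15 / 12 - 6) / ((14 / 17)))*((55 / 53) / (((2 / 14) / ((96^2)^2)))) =-188608020480 / 53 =-3558641895.85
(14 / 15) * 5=4.67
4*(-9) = -36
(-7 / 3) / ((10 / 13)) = -91 / 30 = -3.03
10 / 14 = 5 / 7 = 0.71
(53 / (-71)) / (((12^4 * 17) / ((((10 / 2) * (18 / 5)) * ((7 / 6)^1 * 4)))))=-371 / 2085696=-0.00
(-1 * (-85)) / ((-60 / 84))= -119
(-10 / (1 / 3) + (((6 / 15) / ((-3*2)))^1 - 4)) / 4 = -8.52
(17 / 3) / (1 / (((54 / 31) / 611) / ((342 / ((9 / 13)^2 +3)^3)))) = 3456057024 / 1737067196111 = 0.00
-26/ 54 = -13/ 27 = -0.48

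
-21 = -21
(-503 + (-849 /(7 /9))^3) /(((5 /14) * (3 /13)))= -2319819050900 /147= -15781081978.91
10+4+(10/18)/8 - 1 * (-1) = 1085/72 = 15.07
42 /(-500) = -21 /250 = -0.08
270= 270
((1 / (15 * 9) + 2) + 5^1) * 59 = 55814 / 135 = 413.44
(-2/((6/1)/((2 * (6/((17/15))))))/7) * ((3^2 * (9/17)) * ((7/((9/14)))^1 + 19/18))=-58050/2023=-28.70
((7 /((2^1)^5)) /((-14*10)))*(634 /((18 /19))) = -6023 /5760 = -1.05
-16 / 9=-1.78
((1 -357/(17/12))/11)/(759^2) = -251/6336891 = -0.00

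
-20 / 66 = -10 / 33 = -0.30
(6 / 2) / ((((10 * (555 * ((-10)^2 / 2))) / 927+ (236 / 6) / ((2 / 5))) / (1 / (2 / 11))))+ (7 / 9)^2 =12868687 / 19907370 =0.65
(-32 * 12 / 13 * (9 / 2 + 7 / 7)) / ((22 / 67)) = -494.77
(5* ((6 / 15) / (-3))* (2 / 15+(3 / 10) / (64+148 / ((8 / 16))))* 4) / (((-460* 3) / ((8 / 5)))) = 7 / 16875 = 0.00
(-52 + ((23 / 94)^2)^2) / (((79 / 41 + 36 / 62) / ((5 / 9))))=-8599617247535 / 746474080656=-11.52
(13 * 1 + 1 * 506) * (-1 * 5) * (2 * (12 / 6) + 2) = -15570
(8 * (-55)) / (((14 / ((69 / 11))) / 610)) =-120257.14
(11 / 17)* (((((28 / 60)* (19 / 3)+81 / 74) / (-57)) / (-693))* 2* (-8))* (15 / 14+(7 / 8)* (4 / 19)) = -18018632 / 13518552915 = -0.00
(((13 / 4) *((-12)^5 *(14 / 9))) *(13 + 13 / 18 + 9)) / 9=-9528064 / 3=-3176021.33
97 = 97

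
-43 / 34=-1.26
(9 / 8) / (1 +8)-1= -0.88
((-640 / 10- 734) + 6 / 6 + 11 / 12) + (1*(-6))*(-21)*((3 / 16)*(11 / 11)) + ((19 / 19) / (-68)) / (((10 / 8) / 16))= -1576199 / 2040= -772.65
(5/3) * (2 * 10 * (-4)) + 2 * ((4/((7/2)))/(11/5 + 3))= -36280/273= -132.89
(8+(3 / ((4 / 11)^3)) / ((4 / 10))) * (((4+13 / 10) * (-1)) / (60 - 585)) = 1112417 / 672000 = 1.66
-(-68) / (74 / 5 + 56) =170 / 177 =0.96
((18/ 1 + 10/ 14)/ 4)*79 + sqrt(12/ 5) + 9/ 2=2*sqrt(15)/ 5 + 10475/ 28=375.66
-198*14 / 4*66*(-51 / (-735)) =-111078 / 35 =-3173.66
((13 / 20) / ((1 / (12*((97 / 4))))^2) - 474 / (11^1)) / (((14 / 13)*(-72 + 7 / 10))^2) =10224418035 / 1096043564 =9.33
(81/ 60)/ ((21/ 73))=657/ 140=4.69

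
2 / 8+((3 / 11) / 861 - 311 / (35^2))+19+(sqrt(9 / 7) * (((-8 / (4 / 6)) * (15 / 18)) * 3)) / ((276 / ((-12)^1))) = 90 * sqrt(7) / 161+41980231 / 2209900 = 20.48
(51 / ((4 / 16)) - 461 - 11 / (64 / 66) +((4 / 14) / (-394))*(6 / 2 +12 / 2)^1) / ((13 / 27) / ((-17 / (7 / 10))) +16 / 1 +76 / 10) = -11.38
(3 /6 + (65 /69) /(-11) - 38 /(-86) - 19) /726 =-0.02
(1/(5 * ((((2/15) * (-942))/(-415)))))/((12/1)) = 415/7536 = 0.06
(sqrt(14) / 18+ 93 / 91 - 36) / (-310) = 3183 / 28210 - sqrt(14) / 5580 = 0.11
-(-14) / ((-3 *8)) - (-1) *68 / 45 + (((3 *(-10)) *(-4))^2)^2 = 207360000.93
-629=-629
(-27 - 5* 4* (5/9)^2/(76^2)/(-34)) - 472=-499.00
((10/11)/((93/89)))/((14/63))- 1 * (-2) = 2017/341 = 5.91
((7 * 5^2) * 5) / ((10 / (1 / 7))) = 25 / 2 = 12.50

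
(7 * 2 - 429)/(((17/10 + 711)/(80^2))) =-26560000/7127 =-3726.67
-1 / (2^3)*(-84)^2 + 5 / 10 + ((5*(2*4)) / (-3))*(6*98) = -8721.50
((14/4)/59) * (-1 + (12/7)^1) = 5/118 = 0.04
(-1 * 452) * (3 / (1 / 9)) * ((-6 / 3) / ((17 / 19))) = 463752 / 17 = 27279.53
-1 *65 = -65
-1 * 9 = -9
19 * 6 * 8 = 912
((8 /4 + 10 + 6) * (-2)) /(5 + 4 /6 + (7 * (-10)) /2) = 27 /22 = 1.23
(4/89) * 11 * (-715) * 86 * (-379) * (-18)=-18457330320/89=-207385733.93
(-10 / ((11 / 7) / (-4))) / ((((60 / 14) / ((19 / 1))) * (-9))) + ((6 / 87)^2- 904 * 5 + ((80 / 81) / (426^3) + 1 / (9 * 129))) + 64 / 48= -4531.20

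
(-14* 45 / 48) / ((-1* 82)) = 105 / 656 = 0.16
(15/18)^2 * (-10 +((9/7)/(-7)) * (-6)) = -2725/441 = -6.18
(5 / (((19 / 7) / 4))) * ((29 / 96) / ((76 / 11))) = 0.32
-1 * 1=-1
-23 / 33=-0.70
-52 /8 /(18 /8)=-26 /9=-2.89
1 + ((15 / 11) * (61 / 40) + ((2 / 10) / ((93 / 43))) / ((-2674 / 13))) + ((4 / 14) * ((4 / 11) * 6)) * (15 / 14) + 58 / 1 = 2149751423 / 34815480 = 61.75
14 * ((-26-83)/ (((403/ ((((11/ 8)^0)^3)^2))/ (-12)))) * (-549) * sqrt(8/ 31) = -20106576 * sqrt(62)/ 12493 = -12672.64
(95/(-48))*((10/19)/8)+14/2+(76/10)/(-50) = 161227/24000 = 6.72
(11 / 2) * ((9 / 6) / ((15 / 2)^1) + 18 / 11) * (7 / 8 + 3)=3131 / 80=39.14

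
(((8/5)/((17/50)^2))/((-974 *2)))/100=-10/140743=-0.00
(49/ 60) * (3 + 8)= 539/ 60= 8.98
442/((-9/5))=-2210/9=-245.56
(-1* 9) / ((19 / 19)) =-9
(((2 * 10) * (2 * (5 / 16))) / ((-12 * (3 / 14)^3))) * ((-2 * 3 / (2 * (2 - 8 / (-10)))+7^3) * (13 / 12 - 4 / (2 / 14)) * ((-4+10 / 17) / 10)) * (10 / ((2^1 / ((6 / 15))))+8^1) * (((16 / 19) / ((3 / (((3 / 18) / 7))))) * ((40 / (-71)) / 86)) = 971761000 / 6676911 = 145.54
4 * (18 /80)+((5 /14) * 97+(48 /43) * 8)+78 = 184322 /1505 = 122.47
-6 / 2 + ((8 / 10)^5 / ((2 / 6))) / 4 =-8607 / 3125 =-2.75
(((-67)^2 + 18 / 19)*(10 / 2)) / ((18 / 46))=9810535 / 171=57371.55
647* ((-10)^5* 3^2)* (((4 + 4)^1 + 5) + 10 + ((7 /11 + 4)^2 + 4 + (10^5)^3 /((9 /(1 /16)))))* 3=-1467881250010250809200000 /121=-12131250000084717431404.96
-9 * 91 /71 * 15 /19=-12285 /1349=-9.11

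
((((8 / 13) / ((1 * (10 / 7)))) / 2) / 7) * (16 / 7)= 32 / 455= 0.07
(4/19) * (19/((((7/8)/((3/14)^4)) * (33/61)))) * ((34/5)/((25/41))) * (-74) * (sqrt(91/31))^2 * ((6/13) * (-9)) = 18348976656/102342625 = 179.29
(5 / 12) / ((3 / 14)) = 35 / 18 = 1.94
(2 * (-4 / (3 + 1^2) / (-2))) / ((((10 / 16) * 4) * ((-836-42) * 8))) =-1 / 17560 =-0.00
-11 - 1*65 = -76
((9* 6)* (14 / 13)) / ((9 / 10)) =840 / 13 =64.62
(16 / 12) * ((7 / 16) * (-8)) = -14 / 3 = -4.67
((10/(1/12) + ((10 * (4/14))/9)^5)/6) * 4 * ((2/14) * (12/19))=952764681280/131994060219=7.22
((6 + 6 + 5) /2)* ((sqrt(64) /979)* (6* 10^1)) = 4080 /979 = 4.17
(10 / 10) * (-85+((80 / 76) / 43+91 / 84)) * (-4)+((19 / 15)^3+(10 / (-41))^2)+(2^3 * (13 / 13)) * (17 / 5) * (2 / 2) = 1691182337818 / 4635147375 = 364.86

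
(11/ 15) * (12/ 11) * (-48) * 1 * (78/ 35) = -14976/ 175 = -85.58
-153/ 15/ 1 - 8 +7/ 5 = -84/ 5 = -16.80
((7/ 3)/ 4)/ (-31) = -7/ 372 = -0.02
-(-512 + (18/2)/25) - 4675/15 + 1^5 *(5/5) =15073/75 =200.97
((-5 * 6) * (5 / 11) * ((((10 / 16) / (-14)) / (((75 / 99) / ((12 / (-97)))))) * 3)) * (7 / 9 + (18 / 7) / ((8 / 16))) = -16785 / 9506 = -1.77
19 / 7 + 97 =698 / 7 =99.71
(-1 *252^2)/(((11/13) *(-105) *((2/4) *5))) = 78624/275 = 285.91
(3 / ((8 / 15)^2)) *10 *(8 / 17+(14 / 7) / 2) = 155.10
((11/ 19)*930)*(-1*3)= -30690/ 19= -1615.26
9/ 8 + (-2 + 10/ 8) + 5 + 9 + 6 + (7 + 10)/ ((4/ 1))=197/ 8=24.62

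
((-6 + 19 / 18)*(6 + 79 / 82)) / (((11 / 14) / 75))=-8893325 / 2706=-3286.52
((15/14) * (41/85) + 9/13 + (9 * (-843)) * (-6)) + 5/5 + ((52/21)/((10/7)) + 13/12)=4225818533/92820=45527.03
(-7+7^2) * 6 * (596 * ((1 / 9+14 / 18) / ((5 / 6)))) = 801024 / 5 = 160204.80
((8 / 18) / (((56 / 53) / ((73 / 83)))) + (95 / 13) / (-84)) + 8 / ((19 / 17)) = 38441329 / 5166252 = 7.44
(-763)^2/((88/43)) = 25033267/88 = 284468.94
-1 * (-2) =2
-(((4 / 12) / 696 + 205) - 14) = -398809 / 2088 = -191.00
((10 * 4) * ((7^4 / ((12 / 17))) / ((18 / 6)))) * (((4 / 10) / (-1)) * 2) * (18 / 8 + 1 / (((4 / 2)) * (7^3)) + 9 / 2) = -2204594 / 9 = -244954.89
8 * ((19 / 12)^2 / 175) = 361 / 3150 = 0.11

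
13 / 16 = 0.81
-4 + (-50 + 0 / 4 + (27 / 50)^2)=-53.71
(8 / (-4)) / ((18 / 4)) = -4 / 9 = -0.44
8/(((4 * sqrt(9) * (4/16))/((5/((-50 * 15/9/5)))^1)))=-4/5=-0.80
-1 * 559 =-559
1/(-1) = -1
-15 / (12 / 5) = -25 / 4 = -6.25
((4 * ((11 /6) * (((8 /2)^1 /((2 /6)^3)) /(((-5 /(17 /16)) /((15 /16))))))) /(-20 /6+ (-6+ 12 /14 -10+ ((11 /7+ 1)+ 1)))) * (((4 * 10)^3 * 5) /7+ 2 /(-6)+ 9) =2423979459 /5008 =484021.46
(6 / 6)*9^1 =9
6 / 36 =1 / 6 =0.17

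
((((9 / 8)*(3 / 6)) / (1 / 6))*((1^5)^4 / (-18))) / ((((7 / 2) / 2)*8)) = -3 / 224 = -0.01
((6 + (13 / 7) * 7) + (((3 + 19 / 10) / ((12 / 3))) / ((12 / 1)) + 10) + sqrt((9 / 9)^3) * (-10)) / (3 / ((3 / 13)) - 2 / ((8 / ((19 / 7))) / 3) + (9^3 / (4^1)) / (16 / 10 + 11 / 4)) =1861307 / 5150760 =0.36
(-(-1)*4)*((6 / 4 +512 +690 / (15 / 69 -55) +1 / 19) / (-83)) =-799528 / 33117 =-24.14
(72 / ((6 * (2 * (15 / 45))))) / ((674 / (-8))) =-72 / 337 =-0.21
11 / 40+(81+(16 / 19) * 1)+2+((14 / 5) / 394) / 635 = 7997199319 / 95072200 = 84.12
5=5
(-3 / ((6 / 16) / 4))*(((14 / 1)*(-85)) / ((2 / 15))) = 285600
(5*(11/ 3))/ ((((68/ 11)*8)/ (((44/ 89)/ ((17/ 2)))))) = 6655/ 308652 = 0.02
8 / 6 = 4 / 3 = 1.33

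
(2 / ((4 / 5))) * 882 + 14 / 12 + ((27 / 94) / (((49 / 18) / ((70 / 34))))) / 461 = 34129930691 / 15470238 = 2206.17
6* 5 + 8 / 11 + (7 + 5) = 470 / 11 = 42.73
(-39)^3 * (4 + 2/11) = -2728674/11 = -248061.27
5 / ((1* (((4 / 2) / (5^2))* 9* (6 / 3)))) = 125 / 36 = 3.47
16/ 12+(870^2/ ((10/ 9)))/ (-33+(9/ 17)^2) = -98428541/ 4728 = -20818.22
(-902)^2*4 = 3254416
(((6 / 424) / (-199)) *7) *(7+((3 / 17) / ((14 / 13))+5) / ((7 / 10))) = -8982 / 1255093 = -0.01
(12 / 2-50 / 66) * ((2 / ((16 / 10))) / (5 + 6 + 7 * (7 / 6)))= 173 / 506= 0.34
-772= -772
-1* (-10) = 10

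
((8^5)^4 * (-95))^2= 11996282661958865752956858719030109798400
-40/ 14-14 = -118/ 7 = -16.86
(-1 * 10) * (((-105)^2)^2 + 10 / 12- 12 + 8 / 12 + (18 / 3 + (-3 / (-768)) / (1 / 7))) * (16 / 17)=-155584794275 / 136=-1144005840.26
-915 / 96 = -305 / 32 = -9.53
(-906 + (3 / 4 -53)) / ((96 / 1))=-3833 / 384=-9.98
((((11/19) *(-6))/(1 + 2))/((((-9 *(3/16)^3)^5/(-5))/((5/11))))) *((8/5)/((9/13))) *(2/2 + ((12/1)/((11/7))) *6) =-617504757867427240345600/1593749874362283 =-387453996.26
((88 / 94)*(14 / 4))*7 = 1078 / 47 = 22.94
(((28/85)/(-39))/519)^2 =784/2960068635225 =0.00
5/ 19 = 0.26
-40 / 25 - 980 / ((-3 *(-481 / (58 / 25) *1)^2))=-138157256 / 86760375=-1.59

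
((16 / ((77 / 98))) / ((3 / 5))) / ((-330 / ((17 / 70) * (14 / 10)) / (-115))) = 21896 / 5445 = 4.02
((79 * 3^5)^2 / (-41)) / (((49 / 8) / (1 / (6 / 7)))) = -491366412 / 287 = -1712078.09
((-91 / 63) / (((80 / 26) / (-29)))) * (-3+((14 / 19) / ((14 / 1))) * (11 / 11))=-34307 / 855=-40.13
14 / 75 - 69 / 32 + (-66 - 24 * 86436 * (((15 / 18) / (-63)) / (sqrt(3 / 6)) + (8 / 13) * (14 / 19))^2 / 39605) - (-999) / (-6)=-2560058691830047 / 10438249442400 + 1229312 * sqrt(2) / 1956487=-244.37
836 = 836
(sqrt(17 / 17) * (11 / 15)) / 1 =11 / 15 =0.73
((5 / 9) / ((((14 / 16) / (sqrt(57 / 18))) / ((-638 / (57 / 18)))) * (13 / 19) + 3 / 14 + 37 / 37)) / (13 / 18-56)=-353405369856 / 42698860902785-45517472 * sqrt(114) / 42698860902785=-0.01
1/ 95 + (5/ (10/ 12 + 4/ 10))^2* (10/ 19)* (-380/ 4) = -106873631/ 130055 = -821.76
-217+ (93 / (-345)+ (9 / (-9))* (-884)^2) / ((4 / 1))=-89967291 / 460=-195581.07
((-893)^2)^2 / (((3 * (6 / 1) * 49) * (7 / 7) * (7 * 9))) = 635924907601 / 55566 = 11444496.77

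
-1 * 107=-107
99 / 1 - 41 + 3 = 61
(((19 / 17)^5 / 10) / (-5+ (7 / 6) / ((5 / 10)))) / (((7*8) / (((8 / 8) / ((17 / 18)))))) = -66854673 / 54068154560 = -0.00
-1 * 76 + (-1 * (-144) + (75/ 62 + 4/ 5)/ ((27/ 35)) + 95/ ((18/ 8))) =188873/ 1674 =112.83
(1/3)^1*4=4/3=1.33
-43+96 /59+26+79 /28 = -20735 /1652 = -12.55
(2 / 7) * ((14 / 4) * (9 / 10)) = 9 / 10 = 0.90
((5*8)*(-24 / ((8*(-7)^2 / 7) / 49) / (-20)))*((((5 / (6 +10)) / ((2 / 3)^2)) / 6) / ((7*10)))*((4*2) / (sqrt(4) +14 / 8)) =3 / 20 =0.15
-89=-89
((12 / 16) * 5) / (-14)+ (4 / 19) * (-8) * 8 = -13.74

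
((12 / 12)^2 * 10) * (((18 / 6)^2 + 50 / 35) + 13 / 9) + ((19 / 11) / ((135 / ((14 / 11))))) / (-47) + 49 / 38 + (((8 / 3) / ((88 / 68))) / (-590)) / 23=33260515052771 / 277126770690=120.02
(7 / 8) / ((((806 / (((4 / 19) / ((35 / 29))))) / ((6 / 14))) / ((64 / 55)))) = 1392 / 14739725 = 0.00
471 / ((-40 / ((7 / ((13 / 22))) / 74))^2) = 2792559 / 370177600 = 0.01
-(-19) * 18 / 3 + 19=133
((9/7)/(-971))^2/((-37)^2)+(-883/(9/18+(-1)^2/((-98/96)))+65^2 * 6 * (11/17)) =921949166380961107/50534126979679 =18244.09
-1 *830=-830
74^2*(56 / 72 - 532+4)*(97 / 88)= -3182337.30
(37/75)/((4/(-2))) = -37/150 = -0.25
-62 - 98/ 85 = -5368/ 85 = -63.15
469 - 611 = -142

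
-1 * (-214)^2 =-45796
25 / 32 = 0.78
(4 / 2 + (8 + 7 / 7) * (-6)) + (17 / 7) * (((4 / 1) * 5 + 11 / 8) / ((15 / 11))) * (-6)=-39257 / 140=-280.41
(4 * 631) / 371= 2524 / 371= 6.80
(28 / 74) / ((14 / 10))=10 / 37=0.27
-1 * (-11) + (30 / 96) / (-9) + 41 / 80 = 11.48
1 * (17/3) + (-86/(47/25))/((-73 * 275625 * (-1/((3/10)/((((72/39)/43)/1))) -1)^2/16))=87524740677581/15445466594775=5.67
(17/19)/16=17/304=0.06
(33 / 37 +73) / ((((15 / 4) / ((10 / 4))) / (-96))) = -4729.08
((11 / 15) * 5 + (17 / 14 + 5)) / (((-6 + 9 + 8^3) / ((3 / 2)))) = 0.03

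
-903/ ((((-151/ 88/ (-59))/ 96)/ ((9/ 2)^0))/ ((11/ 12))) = -412577088/ 151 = -2732298.60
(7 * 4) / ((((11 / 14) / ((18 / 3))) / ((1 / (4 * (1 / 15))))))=8820 / 11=801.82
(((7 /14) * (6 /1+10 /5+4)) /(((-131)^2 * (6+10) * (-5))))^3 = -27 /323450441233984000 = -0.00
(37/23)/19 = 37/437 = 0.08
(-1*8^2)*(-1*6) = 384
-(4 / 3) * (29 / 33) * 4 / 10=-0.47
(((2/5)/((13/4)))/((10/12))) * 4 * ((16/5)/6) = 512/1625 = 0.32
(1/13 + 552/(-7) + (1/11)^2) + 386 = 3382888/11011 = 307.23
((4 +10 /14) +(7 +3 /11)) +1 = 1000 /77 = 12.99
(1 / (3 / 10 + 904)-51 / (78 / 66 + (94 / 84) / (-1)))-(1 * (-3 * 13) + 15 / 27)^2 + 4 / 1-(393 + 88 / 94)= -2676035694265 / 998374329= -2680.39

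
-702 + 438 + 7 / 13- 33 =-3854 / 13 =-296.46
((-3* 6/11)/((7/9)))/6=-27/77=-0.35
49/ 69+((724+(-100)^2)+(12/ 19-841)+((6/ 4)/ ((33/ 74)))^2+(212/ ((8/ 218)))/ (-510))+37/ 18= 9886.38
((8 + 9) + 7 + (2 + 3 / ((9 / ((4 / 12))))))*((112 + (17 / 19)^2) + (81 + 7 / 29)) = 477384875 / 94221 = 5066.65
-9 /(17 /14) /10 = -63 /85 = -0.74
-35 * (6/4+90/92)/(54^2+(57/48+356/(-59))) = -627760/21068989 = -0.03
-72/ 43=-1.67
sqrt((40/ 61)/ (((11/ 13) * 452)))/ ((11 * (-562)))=-sqrt(9856990)/ 468737786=-0.00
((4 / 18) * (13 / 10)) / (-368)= -13 / 16560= -0.00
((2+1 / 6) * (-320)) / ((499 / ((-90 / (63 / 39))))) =270400 / 3493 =77.41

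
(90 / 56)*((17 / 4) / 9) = 85 / 112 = 0.76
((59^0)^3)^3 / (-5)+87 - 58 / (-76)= 16637 / 190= 87.56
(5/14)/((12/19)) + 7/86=4673/7224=0.65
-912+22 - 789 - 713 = -2392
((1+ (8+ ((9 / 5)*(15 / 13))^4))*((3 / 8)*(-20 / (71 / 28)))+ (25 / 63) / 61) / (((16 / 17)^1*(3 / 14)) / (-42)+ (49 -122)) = 75717842282075 / 67701849145047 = 1.12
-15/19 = -0.79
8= 8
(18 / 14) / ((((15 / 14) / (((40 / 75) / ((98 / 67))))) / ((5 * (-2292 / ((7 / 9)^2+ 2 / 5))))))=-99509472 / 19943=-4989.69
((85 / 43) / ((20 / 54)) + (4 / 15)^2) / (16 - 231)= -104651 / 4160250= -0.03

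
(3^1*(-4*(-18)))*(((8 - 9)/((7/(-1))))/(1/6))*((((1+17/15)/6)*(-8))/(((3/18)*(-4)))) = 27648/35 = 789.94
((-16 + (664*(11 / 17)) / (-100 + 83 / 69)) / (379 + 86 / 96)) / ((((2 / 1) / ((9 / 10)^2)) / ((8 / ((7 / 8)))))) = -2933978112 / 14792651405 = -0.20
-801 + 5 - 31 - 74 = -901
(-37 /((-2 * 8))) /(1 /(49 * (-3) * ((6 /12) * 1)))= -5439 /32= -169.97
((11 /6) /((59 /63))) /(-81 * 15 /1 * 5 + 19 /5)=-0.00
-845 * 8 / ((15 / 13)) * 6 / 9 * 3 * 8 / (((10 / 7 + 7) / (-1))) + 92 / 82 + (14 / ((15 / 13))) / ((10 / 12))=2020569898 / 181425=11137.22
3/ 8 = 0.38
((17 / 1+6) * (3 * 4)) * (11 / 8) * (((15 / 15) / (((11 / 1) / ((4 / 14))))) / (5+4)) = 23 / 21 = 1.10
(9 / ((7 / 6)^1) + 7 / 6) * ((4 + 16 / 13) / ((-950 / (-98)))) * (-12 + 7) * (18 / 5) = -532644 / 6175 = -86.26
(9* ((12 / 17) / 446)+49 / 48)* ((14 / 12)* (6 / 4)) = 1318457 / 727872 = 1.81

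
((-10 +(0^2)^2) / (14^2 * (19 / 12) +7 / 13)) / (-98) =195 / 594076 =0.00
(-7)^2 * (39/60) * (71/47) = 45227/940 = 48.11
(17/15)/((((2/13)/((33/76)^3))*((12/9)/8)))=7942077/2194880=3.62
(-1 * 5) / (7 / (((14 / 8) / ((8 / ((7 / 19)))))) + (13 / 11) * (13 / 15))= -5775 / 101503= -0.06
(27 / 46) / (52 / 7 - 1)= 0.09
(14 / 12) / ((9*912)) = 7 / 49248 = 0.00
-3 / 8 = -0.38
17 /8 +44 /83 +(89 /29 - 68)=-1199185 /19256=-62.28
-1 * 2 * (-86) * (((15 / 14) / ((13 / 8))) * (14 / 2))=10320 / 13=793.85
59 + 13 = 72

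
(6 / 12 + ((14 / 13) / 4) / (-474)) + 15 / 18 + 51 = 214983 / 4108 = 52.33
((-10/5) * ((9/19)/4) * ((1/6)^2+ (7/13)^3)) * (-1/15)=2909/1001832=0.00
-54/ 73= -0.74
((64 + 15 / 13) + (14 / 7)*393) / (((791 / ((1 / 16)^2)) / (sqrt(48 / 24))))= 11065*sqrt(2) / 2632448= 0.01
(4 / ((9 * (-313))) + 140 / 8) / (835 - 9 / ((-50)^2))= 123233750 / 5880462147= 0.02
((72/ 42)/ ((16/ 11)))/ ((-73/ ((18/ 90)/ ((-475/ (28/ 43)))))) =33/ 7455125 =0.00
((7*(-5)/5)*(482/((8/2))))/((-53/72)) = 60732/53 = 1145.89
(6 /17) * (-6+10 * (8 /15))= -4 /17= -0.24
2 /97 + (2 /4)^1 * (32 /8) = 196 /97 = 2.02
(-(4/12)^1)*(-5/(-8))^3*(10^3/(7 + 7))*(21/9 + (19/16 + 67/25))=-664375/18432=-36.04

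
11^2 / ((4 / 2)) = 121 / 2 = 60.50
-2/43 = -0.05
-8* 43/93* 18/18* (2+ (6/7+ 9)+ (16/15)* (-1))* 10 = -779504/1953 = -399.13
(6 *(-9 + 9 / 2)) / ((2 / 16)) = -216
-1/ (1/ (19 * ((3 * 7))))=-399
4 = 4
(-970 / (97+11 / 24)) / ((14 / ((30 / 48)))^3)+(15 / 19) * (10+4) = 11.05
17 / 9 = 1.89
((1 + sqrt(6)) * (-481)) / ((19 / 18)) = -8658 * sqrt(6) / 19-8658 / 19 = -1571.88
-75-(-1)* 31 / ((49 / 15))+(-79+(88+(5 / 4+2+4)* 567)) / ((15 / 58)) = 7773453 / 490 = 15864.19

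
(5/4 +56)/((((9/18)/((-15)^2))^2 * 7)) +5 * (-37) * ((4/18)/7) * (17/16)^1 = 834701855/504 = 1656154.47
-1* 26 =-26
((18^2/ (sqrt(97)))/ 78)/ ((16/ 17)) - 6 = -6 + 459*sqrt(97)/ 10088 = -5.55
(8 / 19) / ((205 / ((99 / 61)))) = 792 / 237595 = 0.00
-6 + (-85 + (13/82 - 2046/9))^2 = 5897108929/60516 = 97447.10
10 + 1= 11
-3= -3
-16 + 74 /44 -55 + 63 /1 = -139 /22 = -6.32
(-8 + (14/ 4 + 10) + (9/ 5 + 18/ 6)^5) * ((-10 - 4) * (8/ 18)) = -446869444/ 28125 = -15888.69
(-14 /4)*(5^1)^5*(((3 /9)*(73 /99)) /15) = -319375 /1782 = -179.22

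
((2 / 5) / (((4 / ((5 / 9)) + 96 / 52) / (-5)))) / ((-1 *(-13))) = -5 / 294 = -0.02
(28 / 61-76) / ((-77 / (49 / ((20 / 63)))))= 508032 / 3355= 151.43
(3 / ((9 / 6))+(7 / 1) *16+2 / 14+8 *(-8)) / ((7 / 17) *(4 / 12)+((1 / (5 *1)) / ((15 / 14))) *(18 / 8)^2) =3580200 / 77273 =46.33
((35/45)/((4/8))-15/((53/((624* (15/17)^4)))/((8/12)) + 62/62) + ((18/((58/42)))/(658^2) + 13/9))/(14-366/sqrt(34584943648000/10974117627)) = -1856711531373897039233016000/2166835060522830603409024021-5420741094474766447860* sqrt(1246683631335)/15167845423659814223863168147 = -1.26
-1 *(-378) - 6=372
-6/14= -3/7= -0.43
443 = 443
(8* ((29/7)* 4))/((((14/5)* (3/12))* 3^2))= 9280/441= 21.04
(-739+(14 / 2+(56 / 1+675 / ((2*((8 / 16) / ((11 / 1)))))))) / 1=6749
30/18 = 5/3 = 1.67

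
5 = 5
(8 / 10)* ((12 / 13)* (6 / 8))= 36 / 65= 0.55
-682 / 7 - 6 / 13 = -8908 / 91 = -97.89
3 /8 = 0.38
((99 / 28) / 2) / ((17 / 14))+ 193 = 13223 / 68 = 194.46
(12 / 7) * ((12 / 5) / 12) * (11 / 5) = 132 / 175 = 0.75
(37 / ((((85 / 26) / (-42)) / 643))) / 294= -618566 / 595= -1039.61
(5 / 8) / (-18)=-5 / 144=-0.03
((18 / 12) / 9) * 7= 7 / 6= 1.17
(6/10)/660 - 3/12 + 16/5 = 1623/550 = 2.95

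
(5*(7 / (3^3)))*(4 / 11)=140 / 297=0.47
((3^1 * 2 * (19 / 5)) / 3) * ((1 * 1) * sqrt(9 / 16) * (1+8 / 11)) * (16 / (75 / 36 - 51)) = -103968 / 32285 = -3.22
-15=-15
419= 419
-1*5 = -5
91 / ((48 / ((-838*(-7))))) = 266903 / 24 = 11120.96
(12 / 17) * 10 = 120 / 17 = 7.06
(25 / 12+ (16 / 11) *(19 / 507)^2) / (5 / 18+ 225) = 23585929 / 2547926810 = 0.01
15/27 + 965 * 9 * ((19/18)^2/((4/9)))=3135365/144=21773.37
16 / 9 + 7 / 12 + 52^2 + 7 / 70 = 2706.46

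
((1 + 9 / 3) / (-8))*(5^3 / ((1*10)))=-25 / 4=-6.25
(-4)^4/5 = 256/5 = 51.20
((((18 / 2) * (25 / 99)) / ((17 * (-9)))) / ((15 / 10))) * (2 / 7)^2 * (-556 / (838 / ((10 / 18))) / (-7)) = -278000 / 6530644197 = -0.00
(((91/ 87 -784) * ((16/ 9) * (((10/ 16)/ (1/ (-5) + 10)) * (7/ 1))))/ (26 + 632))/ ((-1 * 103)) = 243275/ 26533521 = 0.01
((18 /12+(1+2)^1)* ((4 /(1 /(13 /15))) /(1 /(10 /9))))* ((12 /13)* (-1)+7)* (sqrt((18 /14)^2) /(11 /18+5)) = 17064 /707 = 24.14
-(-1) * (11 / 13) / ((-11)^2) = 0.01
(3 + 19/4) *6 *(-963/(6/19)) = -567207/4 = -141801.75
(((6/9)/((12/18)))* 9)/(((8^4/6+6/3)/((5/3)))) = 45/2054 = 0.02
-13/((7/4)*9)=-52/63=-0.83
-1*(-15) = 15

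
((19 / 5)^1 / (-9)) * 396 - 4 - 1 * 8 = -896 / 5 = -179.20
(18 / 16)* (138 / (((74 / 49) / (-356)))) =-2708181 / 74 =-36597.04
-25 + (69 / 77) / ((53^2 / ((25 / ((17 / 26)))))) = -91879675 / 3676981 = -24.99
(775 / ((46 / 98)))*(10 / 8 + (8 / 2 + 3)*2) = 2316475 / 92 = 25179.08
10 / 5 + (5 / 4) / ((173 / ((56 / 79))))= 2.01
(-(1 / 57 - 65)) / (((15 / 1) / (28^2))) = 3396.42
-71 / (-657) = 71 / 657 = 0.11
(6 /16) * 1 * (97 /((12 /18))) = 873 /16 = 54.56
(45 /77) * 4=180 /77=2.34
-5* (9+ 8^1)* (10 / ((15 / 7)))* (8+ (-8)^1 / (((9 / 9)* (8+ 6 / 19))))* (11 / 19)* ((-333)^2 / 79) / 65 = -53803638504 / 1541527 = -34902.82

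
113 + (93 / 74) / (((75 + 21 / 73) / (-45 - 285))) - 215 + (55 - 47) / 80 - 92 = -67583563 / 338920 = -199.41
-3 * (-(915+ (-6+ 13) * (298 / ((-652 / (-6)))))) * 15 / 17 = 6852330 / 2771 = 2472.87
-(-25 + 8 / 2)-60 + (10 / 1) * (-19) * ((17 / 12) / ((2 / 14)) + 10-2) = -20659 / 6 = -3443.17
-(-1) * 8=8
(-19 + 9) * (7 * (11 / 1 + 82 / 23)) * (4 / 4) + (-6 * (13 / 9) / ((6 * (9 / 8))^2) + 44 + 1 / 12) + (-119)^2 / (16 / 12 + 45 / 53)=384911457433 / 69817788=5513.09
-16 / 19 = -0.84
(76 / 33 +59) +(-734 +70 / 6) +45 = -20329 / 33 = -616.03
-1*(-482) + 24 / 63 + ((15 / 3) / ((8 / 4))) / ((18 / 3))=40555 / 84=482.80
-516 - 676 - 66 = -1258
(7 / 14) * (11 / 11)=1 / 2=0.50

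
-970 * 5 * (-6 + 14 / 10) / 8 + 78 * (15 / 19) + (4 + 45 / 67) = 14537663 / 5092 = 2855.00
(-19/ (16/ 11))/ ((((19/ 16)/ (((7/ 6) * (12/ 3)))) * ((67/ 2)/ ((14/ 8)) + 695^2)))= -1078/ 10143927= -0.00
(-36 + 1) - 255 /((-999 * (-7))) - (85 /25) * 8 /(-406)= -11819506 /337995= -34.97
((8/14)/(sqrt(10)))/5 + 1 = 2 * sqrt(10)/175 + 1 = 1.04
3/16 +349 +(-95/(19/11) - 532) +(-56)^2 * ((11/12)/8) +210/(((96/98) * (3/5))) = 7661/16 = 478.81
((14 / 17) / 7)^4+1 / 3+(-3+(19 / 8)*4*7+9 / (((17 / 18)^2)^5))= 964933211316287 / 12095963402694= 79.77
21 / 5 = 4.20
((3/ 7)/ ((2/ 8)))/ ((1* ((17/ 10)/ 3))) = 360/ 119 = 3.03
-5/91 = -0.05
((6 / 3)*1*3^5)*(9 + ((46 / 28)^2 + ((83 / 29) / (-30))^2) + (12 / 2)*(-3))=-3150296739 / 1030225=-3057.87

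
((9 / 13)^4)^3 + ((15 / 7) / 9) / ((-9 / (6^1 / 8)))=-45318182419193 / 5871117450865212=-0.01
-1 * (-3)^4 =-81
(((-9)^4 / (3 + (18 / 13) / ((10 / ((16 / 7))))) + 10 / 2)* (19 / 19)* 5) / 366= 2494000 / 92049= 27.09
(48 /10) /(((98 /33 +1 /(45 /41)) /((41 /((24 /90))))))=365310 /1921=190.17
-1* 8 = -8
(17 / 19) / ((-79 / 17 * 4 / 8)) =-0.39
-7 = -7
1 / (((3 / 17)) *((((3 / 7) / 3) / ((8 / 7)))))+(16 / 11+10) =1874 / 33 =56.79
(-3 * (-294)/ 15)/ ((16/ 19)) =2793/ 40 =69.82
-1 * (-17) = 17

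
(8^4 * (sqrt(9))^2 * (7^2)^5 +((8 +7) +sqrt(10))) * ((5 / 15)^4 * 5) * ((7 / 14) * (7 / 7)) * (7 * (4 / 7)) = 10 * sqrt(10) / 81 +34710558597170 / 27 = 1285576244340.02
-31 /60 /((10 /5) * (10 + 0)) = -31 /1200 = -0.03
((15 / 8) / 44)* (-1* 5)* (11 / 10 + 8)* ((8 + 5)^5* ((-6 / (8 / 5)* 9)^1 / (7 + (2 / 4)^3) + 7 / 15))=41119585871 / 13376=3074131.72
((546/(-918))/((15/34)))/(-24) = 0.06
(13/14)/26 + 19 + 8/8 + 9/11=20.85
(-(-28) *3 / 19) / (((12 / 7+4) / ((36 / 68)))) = 1323 / 3230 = 0.41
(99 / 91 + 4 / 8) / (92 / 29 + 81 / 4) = 16762 / 247247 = 0.07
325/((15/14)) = 910/3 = 303.33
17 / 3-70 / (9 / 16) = -1069 / 9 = -118.78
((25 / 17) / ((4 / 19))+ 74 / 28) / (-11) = -4583 / 5236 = -0.88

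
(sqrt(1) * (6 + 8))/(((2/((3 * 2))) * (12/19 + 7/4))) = 17.64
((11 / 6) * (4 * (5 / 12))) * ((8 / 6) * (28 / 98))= 220 / 189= 1.16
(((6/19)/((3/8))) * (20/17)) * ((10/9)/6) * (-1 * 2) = -3200/8721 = -0.37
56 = 56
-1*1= -1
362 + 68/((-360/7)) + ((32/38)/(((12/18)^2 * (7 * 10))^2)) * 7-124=28331059/119700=236.68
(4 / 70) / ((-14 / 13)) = -13 / 245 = -0.05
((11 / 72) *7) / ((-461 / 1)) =-77 / 33192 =-0.00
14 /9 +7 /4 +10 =479 /36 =13.31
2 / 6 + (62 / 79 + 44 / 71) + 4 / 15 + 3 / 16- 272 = -121068233 / 448720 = -269.81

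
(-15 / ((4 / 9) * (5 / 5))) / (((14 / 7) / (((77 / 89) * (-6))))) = 31185 / 356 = 87.60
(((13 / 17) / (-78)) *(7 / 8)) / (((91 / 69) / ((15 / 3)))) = -115 / 3536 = -0.03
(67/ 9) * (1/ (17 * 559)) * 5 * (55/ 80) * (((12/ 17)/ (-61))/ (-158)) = 3685/ 18684342456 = 0.00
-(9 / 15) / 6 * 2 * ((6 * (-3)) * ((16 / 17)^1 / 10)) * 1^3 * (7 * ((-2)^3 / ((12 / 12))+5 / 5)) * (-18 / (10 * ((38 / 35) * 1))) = 222264 / 8075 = 27.52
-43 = -43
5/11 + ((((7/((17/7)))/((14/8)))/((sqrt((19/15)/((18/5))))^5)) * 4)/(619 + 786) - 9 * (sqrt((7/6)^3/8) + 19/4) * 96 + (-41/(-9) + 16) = -404216/99 - 84 * sqrt(21) + 979776 * sqrt(114)/163827215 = -4467.86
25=25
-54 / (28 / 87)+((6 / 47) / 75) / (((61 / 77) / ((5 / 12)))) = -167.78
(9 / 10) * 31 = 279 / 10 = 27.90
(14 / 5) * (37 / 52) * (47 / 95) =12173 / 12350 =0.99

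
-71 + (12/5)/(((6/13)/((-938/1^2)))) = -24743/5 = -4948.60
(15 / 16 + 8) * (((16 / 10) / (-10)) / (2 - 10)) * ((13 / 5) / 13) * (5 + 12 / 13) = 847 / 4000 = 0.21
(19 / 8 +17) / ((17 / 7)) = 1085 / 136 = 7.98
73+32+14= 119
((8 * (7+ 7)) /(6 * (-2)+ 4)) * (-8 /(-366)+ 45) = -115346 /183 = -630.31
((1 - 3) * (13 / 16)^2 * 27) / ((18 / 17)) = -8619 / 256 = -33.67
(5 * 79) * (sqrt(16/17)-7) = -2765 + 1580 * sqrt(17)/17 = -2381.79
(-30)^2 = 900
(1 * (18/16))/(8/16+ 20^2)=1/356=0.00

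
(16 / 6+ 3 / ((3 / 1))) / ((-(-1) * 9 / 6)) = 22 / 9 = 2.44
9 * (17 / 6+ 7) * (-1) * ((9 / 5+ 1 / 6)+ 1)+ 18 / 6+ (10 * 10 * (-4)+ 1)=-13171 / 20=-658.55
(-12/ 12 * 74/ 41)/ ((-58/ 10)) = 370/ 1189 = 0.31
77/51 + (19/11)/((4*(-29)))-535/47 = -30243359/3058572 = -9.89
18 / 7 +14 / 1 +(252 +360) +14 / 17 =74898 / 119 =629.39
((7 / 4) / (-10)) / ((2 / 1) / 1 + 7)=-7 / 360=-0.02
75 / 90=5 / 6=0.83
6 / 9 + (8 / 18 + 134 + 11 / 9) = 409 / 3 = 136.33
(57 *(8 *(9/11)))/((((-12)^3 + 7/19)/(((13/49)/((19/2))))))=-0.01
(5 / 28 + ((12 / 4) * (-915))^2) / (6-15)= -210980705 / 252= -837225.02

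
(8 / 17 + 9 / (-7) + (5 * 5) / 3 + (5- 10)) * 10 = 25.18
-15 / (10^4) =-3 / 2000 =-0.00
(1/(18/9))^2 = 1/4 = 0.25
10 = 10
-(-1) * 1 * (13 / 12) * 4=13 / 3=4.33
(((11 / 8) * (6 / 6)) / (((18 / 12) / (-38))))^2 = 43681 / 36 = 1213.36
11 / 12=0.92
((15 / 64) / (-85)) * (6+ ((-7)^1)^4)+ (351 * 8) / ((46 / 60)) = 91487037 / 25024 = 3655.97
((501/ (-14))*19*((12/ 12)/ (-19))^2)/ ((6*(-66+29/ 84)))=501/ 104785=0.00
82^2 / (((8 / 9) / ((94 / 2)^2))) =33419961 / 2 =16709980.50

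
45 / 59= 0.76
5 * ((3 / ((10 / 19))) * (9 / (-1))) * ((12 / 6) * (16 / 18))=-456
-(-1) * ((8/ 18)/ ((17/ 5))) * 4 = 80/ 153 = 0.52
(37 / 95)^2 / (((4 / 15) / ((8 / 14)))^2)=12321 / 17689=0.70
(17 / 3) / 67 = 17 / 201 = 0.08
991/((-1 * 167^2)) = -0.04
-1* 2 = -2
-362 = -362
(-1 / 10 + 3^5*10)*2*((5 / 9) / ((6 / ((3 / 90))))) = 24299 / 1620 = 15.00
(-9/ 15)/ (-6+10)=-3/ 20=-0.15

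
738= 738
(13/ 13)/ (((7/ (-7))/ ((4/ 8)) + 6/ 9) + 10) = 3/ 26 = 0.12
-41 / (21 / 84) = -164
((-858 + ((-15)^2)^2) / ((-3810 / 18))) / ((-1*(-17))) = -13.83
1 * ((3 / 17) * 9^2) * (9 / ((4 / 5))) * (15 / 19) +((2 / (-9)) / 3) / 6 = 126.94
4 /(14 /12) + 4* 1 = 52 /7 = 7.43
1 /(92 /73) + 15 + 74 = 8261 /92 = 89.79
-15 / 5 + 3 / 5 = -12 / 5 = -2.40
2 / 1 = 2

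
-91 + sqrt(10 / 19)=-91 + sqrt(190) / 19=-90.27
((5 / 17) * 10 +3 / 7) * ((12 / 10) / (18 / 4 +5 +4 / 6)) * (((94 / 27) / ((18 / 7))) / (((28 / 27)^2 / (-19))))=-9668511 / 1016260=-9.51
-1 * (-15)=15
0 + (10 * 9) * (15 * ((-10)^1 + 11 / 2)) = -6075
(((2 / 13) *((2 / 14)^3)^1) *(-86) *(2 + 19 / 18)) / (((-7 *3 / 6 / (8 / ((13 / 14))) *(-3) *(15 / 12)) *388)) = -0.00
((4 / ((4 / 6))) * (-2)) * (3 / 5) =-36 / 5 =-7.20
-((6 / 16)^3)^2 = -729 / 262144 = -0.00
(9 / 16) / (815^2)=0.00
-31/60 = -0.52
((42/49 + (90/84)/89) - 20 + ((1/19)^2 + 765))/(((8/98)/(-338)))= -396893754257/128516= -3088282.82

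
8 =8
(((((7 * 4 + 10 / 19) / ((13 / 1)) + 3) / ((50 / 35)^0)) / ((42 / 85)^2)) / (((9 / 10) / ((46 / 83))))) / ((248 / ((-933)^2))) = 103105807102625 / 2242153368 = 45985.17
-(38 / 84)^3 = -6859 / 74088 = -0.09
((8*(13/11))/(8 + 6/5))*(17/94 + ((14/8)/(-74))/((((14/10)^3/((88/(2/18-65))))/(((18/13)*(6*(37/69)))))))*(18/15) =280998192/978284461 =0.29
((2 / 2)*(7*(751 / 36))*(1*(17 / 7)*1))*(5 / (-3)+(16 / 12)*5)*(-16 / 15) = -51068 / 27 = -1891.41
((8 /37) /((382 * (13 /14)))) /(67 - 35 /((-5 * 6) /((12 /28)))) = 112 /12402585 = 0.00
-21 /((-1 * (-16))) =-21 /16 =-1.31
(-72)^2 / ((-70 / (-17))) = 44064 / 35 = 1258.97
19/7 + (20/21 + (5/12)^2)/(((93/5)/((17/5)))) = 273743/93744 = 2.92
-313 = -313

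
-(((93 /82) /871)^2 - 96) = 489705791415 /5101102084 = 96.00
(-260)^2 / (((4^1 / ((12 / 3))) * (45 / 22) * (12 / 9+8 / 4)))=29744 / 3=9914.67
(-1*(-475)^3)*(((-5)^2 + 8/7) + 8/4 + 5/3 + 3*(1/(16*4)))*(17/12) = 73108259078125/16128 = 4533002174.98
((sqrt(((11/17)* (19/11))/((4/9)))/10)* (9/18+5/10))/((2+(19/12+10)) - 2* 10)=-9* sqrt(323)/6545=-0.02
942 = 942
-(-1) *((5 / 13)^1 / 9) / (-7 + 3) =-5 / 468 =-0.01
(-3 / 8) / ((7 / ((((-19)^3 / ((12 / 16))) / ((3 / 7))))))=6859 / 6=1143.17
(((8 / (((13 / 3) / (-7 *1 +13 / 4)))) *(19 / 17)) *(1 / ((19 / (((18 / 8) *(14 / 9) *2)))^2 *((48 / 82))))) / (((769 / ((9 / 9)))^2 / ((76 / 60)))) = -2009 / 522763124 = -0.00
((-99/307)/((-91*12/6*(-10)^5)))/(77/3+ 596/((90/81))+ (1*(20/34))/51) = -28611/907620608440000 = -0.00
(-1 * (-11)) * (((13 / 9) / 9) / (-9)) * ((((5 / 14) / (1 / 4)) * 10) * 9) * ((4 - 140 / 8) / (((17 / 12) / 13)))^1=371800 / 119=3124.37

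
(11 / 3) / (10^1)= 11 / 30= 0.37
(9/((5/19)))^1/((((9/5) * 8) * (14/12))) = 57/28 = 2.04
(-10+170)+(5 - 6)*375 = -215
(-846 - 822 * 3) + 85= -3227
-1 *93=-93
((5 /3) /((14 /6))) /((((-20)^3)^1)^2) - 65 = -5823999999 /89600000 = -65.00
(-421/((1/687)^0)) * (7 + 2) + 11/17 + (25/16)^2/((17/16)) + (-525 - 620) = -1341247/272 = -4931.06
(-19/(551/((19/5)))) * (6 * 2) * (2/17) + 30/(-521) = -311526/1284265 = -0.24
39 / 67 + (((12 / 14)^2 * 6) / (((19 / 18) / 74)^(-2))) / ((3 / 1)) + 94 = 7651685533 / 80899686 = 94.58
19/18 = 1.06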